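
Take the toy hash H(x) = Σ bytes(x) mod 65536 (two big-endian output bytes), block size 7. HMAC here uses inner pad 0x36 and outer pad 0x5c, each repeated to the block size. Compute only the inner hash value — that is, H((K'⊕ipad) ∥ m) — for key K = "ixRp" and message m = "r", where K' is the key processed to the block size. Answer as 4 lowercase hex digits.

026b

Key "ixRp" = 69 78 52 70 is 4 bytes ≤ B = 7; zero-pad to 7 bytes: K' = 69 78 52 70 00 00 00.
K' ⊕ ipad = 5f 4e 64 46 36 36 36.
Inner input = 5f 4e 64 46 36 36 36 ∥ 72.
Inner hash: sum = 95+78+100+70+54+54+54+114 = 619 → 02 6b.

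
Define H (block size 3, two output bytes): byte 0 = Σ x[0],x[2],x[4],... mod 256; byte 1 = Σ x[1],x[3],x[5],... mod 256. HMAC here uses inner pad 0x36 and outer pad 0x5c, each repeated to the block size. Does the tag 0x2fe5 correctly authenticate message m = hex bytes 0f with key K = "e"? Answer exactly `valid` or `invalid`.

invalid

Key "e" = 65 is 1 byte ≤ B = 3; zero-pad to 3 bytes: K' = 65 00 00.
K' ⊕ ipad = 53 36 36; K' ⊕ opad = 39 5c 5c.
Inner hash: even-index sum = 137 mod 256 = 137; odd-index sum = 69 mod 256 = 69 → 89 45.
Outer hash (recomputed tag): even-index sum = 218 mod 256 = 218; odd-index sum = 229 mod 256 = 229 → da e5.
Recomputed tag = dae5; claimed = 2fe5 → mismatch.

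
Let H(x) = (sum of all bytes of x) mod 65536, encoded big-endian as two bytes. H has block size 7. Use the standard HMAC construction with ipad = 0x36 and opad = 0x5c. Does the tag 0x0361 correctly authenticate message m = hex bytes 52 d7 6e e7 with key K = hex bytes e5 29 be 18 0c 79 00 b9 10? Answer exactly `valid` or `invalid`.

valid

Key hex bytes e5 29 be 18 0c 79 00 b9 10 is 9 bytes > B = 7, so hash it first: H(key) = 03 32, then zero-pad to 7 bytes: K' = 03 32 00 00 00 00 00.
K' ⊕ ipad = 35 04 36 36 36 36 36; K' ⊕ opad = 5f 6e 5c 5c 5c 5c 5c.
Inner hash: sum = 53+4+54+54+54+54+54+82+215+110+231 = 965 → 03 c5.
Outer hash (recomputed tag): sum = 95+110+92+92+92+92+92+3+197 = 865 → 03 61.
Recomputed tag = 0361; claimed = 0361 → match.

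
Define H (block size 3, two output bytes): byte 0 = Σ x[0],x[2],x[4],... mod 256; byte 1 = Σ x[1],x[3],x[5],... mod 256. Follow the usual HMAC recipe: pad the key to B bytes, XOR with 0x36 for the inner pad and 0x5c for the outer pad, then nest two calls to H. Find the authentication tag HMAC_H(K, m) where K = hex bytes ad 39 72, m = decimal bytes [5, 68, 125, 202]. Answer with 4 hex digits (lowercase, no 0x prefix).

b052

Key hex bytes ad 39 72 is exactly B = 3 bytes: K' = ad 39 72.
K' ⊕ ipad = 9b 0f 44.  K' ⊕ opad = f1 65 2e.
Inner input = (K'⊕ipad) ∥ m = 9b 0f 44 ∥ 05 44 7d ca.
Inner hash: even-index sum = 493 mod 256 = 237; odd-index sum = 145 mod 256 = 145 → ed 91.
Outer input = (K'⊕opad) ∥ inner = f1 65 2e ∥ ed 91.
Outer hash (tag): even-index sum = 432 mod 256 = 176; odd-index sum = 338 mod 256 = 82 → b0 52.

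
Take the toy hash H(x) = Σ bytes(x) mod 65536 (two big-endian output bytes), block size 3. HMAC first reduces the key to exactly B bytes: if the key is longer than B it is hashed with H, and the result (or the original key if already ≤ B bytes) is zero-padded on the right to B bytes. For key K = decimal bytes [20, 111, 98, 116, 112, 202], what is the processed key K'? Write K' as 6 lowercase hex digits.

|K| = 6 > B = 3, so first hash the key.
H(K): sum = 20+111+98+116+112+202 = 659 → 02 93.
Zero-pad H(K) = 02 93 to 3 bytes: K' = 02 93 00.

029300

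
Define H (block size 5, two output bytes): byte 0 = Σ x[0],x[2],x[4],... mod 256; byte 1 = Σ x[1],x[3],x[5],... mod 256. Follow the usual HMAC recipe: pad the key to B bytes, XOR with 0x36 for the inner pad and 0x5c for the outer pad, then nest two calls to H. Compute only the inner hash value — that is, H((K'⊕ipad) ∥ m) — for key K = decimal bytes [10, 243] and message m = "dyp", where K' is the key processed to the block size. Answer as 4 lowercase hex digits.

21cf

Key decimal bytes [10, 243] = 0a f3 is 2 bytes ≤ B = 5; zero-pad to 5 bytes: K' = 0a f3 00 00 00.
K' ⊕ ipad = 3c c5 36 36 36.
Inner input = 3c c5 36 36 36 ∥ 64 79 70.
Inner hash: even-index sum = 289 mod 256 = 33; odd-index sum = 463 mod 256 = 207 → 21 cf.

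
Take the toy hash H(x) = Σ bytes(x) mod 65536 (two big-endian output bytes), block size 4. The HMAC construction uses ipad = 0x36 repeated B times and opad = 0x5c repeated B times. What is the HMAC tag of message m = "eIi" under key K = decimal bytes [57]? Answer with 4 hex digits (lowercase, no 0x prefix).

Key decimal bytes [57] = 39 is 1 byte ≤ B = 4; zero-pad to 4 bytes: K' = 39 00 00 00.
K' ⊕ ipad = 0f 36 36 36.  K' ⊕ opad = 65 5c 5c 5c.
Inner input = (K'⊕ipad) ∥ m = 0f 36 36 36 ∥ 65 49 69.
Inner hash: sum = 15+54+54+54+101+73+105 = 456 → 01 c8.
Outer input = (K'⊕opad) ∥ inner = 65 5c 5c 5c ∥ 01 c8.
Outer hash (tag): sum = 101+92+92+92+1+200 = 578 → 02 42.

0242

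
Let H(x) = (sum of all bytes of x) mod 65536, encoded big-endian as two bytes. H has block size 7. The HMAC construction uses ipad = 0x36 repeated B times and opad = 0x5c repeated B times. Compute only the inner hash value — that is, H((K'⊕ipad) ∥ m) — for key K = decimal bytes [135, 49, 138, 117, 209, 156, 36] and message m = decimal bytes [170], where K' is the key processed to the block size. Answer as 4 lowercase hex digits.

Key decimal bytes [135, 49, 138, 117, 209, 156, 36] = 87 31 8a 75 d1 9c 24 is exactly B = 7 bytes: K' = 87 31 8a 75 d1 9c 24.
K' ⊕ ipad = b1 07 bc 43 e7 aa 12.
Inner input = b1 07 bc 43 e7 aa 12 ∥ aa.
Inner hash: sum = 177+7+188+67+231+170+18+170 = 1028 → 04 04.

0404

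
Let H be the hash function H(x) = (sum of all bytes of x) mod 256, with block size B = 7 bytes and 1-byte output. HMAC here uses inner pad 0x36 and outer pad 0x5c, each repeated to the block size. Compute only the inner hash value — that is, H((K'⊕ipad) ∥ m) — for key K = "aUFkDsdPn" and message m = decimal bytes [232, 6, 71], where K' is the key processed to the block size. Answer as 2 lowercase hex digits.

ef

Key "aUFkDsdPn" = 61 55 46 6b 44 73 64 50 6e is 9 bytes > B = 7, so hash it first: H(key) = 40, then zero-pad to 7 bytes: K' = 40 00 00 00 00 00 00.
K' ⊕ ipad = 76 36 36 36 36 36 36.
Inner input = 76 36 36 36 36 36 36 ∥ e8 06 47.
Inner hash: sum = 118+54+54+54+54+54+54+232+6+71 = 751; mod 256 = 239 → ef.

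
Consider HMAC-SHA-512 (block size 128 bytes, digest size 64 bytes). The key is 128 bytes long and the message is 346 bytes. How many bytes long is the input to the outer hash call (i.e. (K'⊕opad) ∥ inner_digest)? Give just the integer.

Key is 128 ≤ 128 bytes, zero-padded: |K'| = 128.
Outer input = (K'⊕opad) ∥ H(inner) → 128 + 64 = 192 bytes.

192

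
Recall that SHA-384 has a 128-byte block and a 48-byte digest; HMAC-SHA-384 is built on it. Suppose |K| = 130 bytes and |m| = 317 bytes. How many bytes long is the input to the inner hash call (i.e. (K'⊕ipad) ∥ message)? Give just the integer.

445

Key is 130 > 128 bytes, so it is hashed to 48 bytes then zero-padded to 128: |K'| = 128.
Inner input = (K'⊕ipad) ∥ m → 128 + 317 = 445 bytes.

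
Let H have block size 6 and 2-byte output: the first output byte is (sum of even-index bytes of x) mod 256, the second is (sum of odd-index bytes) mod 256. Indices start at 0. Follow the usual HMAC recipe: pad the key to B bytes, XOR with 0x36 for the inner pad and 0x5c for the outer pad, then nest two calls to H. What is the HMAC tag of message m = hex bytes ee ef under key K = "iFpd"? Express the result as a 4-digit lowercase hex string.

8695

Key "iFpd" = 69 46 70 64 is 4 bytes ≤ B = 6; zero-pad to 6 bytes: K' = 69 46 70 64 00 00.
K' ⊕ ipad = 5f 70 46 52 36 36.  K' ⊕ opad = 35 1a 2c 38 5c 5c.
Inner input = (K'⊕ipad) ∥ m = 5f 70 46 52 36 36 ∥ ee ef.
Inner hash: even-index sum = 457 mod 256 = 201; odd-index sum = 487 mod 256 = 231 → c9 e7.
Outer input = (K'⊕opad) ∥ inner = 35 1a 2c 38 5c 5c ∥ c9 e7.
Outer hash (tag): even-index sum = 390 mod 256 = 134; odd-index sum = 405 mod 256 = 149 → 86 95.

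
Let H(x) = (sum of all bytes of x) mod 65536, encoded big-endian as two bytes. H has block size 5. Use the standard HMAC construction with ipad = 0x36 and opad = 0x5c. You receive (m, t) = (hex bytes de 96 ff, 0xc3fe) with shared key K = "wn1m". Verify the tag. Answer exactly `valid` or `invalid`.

invalid

Key "wn1m" = 77 6e 31 6d is 4 bytes ≤ B = 5; zero-pad to 5 bytes: K' = 77 6e 31 6d 00.
K' ⊕ ipad = 41 58 07 5b 36; K' ⊕ opad = 2b 32 6d 31 5c.
Inner hash: sum = 65+88+7+91+54+222+150+255 = 932 → 03 a4.
Outer hash (recomputed tag): sum = 43+50+109+49+92+3+164 = 510 → 01 fe.
Recomputed tag = 01fe; claimed = c3fe → mismatch.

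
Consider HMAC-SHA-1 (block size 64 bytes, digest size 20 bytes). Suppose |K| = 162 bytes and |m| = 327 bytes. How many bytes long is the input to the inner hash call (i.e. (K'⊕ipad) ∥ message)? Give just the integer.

Key is 162 > 64 bytes, so it is hashed to 20 bytes then zero-padded to 64: |K'| = 64.
Inner input = (K'⊕ipad) ∥ m → 64 + 327 = 391 bytes.

391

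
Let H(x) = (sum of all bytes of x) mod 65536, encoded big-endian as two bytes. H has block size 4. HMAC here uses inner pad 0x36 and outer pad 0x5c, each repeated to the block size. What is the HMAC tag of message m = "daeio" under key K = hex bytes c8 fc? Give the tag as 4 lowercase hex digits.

0226

Key hex bytes c8 fc is 2 bytes ≤ B = 4; zero-pad to 4 bytes: K' = c8 fc 00 00.
K' ⊕ ipad = fe ca 36 36.  K' ⊕ opad = 94 a0 5c 5c.
Inner input = (K'⊕ipad) ∥ m = fe ca 36 36 ∥ 64 61 65 69 6f.
Inner hash: sum = 254+202+54+54+100+97+101+105+111 = 1078 → 04 36.
Outer input = (K'⊕opad) ∥ inner = 94 a0 5c 5c ∥ 04 36.
Outer hash (tag): sum = 148+160+92+92+4+54 = 550 → 02 26.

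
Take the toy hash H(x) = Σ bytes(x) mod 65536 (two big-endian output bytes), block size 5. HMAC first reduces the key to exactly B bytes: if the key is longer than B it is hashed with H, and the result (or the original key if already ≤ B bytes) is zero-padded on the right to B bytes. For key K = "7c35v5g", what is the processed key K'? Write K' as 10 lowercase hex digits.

|K| = 7 > B = 5, so first hash the key.
H(K): sum = 55+99+51+53+118+53+103 = 532 → 02 14.
Zero-pad H(K) = 02 14 to 5 bytes: K' = 02 14 00 00 00.

0214000000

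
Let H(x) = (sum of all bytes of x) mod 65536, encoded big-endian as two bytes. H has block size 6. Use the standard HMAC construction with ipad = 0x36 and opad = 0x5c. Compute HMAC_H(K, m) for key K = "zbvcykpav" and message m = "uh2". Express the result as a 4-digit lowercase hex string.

037f

Key "zbvcykpav" = 7a 62 76 63 79 6b 70 61 76 is 9 bytes > B = 6, so hash it first: H(key) = 03 e0, then zero-pad to 6 bytes: K' = 03 e0 00 00 00 00.
K' ⊕ ipad = 35 d6 36 36 36 36.  K' ⊕ opad = 5f bc 5c 5c 5c 5c.
Inner input = (K'⊕ipad) ∥ m = 35 d6 36 36 36 36 ∥ 75 68 32.
Inner hash: sum = 53+214+54+54+54+54+117+104+50 = 754 → 02 f2.
Outer input = (K'⊕opad) ∥ inner = 5f bc 5c 5c 5c 5c ∥ 02 f2.
Outer hash (tag): sum = 95+188+92+92+92+92+2+242 = 895 → 03 7f.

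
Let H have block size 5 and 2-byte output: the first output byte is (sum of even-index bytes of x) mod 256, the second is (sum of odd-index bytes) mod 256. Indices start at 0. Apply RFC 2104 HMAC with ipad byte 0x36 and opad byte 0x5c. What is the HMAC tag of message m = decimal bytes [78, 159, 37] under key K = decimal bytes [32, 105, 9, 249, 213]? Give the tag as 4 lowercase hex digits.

Key decimal bytes [32, 105, 9, 249, 213] = 20 69 09 f9 d5 is exactly B = 5 bytes: K' = 20 69 09 f9 d5.
K' ⊕ ipad = 16 5f 3f cf e3.  K' ⊕ opad = 7c 35 55 a5 89.
Inner input = (K'⊕ipad) ∥ m = 16 5f 3f cf e3 ∥ 4e 9f 25.
Inner hash: even-index sum = 471 mod 256 = 215; odd-index sum = 417 mod 256 = 161 → d7 a1.
Outer input = (K'⊕opad) ∥ inner = 7c 35 55 a5 89 ∥ d7 a1.
Outer hash (tag): even-index sum = 507 mod 256 = 251; odd-index sum = 433 mod 256 = 177 → fb b1.

fbb1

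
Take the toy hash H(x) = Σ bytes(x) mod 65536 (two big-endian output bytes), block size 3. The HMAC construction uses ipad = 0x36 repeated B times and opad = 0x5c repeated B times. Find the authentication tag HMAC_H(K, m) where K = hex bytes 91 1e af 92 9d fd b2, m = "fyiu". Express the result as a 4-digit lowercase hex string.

Key hex bytes 91 1e af 92 9d fd b2 is 7 bytes > B = 3, so hash it first: H(key) = 04 3c, then zero-pad to 3 bytes: K' = 04 3c 00.
K' ⊕ ipad = 32 0a 36.  K' ⊕ opad = 58 60 5c.
Inner input = (K'⊕ipad) ∥ m = 32 0a 36 ∥ 66 79 69 75.
Inner hash: sum = 50+10+54+102+121+105+117 = 559 → 02 2f.
Outer input = (K'⊕opad) ∥ inner = 58 60 5c ∥ 02 2f.
Outer hash (tag): sum = 88+96+92+2+47 = 325 → 01 45.

0145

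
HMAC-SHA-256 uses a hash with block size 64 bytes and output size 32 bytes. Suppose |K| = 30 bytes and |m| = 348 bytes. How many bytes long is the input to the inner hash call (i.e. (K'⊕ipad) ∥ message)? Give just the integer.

Key is 30 ≤ 64 bytes, zero-padded: |K'| = 64.
Inner input = (K'⊕ipad) ∥ m → 64 + 348 = 412 bytes.

412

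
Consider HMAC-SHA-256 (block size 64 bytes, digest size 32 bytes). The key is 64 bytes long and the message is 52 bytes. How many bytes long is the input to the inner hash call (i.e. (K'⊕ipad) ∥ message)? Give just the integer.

Key is 64 ≤ 64 bytes, zero-padded: |K'| = 64.
Inner input = (K'⊕ipad) ∥ m → 64 + 52 = 116 bytes.

116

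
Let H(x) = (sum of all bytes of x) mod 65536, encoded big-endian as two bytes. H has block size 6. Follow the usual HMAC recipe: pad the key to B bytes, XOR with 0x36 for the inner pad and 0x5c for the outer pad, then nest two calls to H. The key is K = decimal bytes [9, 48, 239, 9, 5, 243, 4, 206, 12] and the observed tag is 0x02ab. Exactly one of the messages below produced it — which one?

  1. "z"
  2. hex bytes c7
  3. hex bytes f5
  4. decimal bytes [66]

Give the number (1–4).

4

Key decimal bytes [9, 48, 239, 9, 5, 243, 4, 206, 12] = 09 30 ef 09 05 f3 04 ce 0c is 9 bytes > B = 6, so hash it first: H(key) = 03 07, then zero-pad to 6 bytes: K' = 03 07 00 00 00 00.
K' ⊕ ipad = 35 31 36 36 36 36; K' ⊕ opad = 5f 5b 5c 5c 5c 5c.
m1: inner = H(35 31 36 36 36 36 7a) = 01 b8; tag = H(5f 5b 5c 5c 5c 5c 01 b8) = 02e3
m2: inner = H(35 31 36 36 36 36 c7) = 02 05; tag = H(5f 5b 5c 5c 5c 5c 02 05) = 0231
m3: inner = H(35 31 36 36 36 36 f5) = 02 33; tag = H(5f 5b 5c 5c 5c 5c 02 33) = 025f
m4: inner = H(35 31 36 36 36 36 42) = 01 80; tag = H(5f 5b 5c 5c 5c 5c 01 80) = 02ab ← matches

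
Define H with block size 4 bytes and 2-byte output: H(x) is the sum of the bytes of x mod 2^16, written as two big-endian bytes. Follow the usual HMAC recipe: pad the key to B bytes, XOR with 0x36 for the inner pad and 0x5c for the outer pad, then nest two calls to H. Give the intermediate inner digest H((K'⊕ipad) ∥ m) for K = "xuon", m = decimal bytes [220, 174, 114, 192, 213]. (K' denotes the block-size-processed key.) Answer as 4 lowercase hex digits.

04d3

Key "xuon" = 78 75 6f 6e is exactly B = 4 bytes: K' = 78 75 6f 6e.
K' ⊕ ipad = 4e 43 59 58.
Inner input = 4e 43 59 58 ∥ dc ae 72 c0 d5.
Inner hash: sum = 78+67+89+88+220+174+114+192+213 = 1235 → 04 d3.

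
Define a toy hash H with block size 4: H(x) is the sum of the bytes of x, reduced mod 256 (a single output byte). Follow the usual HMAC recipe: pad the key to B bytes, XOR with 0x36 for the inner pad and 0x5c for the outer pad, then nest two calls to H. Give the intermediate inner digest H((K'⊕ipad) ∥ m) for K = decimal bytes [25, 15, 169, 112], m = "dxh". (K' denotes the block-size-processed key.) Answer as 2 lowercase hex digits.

91

Key decimal bytes [25, 15, 169, 112] = 19 0f a9 70 is exactly B = 4 bytes: K' = 19 0f a9 70.
K' ⊕ ipad = 2f 39 9f 46.
Inner input = 2f 39 9f 46 ∥ 64 78 68.
Inner hash: sum = 47+57+159+70+100+120+104 = 657; mod 256 = 145 → 91.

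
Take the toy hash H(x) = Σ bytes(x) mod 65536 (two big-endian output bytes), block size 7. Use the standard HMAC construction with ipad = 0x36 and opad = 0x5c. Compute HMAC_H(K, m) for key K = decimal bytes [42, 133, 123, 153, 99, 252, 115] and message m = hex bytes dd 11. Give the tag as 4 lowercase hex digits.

Key decimal bytes [42, 133, 123, 153, 99, 252, 115] = 2a 85 7b 99 63 fc 73 is exactly B = 7 bytes: K' = 2a 85 7b 99 63 fc 73.
K' ⊕ ipad = 1c b3 4d af 55 ca 45.  K' ⊕ opad = 76 d9 27 c5 3f a0 2f.
Inner input = (K'⊕ipad) ∥ m = 1c b3 4d af 55 ca 45 ∥ dd 11.
Inner hash: sum = 28+179+77+175+85+202+69+221+17 = 1053 → 04 1d.
Outer input = (K'⊕opad) ∥ inner = 76 d9 27 c5 3f a0 2f ∥ 04 1d.
Outer hash (tag): sum = 118+217+39+197+63+160+47+4+29 = 874 → 03 6a.

036a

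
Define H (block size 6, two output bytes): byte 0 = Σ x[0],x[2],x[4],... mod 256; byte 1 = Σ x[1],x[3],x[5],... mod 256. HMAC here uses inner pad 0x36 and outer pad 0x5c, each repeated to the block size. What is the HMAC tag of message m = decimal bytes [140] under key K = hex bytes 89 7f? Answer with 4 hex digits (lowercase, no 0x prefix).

4490

Key hex bytes 89 7f is 2 bytes ≤ B = 6; zero-pad to 6 bytes: K' = 89 7f 00 00 00 00.
K' ⊕ ipad = bf 49 36 36 36 36.  K' ⊕ opad = d5 23 5c 5c 5c 5c.
Inner input = (K'⊕ipad) ∥ m = bf 49 36 36 36 36 ∥ 8c.
Inner hash: even-index sum = 439 mod 256 = 183; odd-index sum = 181 mod 256 = 181 → b7 b5.
Outer input = (K'⊕opad) ∥ inner = d5 23 5c 5c 5c 5c ∥ b7 b5.
Outer hash (tag): even-index sum = 580 mod 256 = 68; odd-index sum = 400 mod 256 = 144 → 44 90.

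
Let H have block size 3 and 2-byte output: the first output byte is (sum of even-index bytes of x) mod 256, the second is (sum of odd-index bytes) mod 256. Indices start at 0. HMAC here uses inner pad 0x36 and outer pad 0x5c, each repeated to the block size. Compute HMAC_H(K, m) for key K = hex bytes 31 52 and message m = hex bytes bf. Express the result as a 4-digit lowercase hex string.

ec4b

Key hex bytes 31 52 is 2 bytes ≤ B = 3; zero-pad to 3 bytes: K' = 31 52 00.
K' ⊕ ipad = 07 64 36.  K' ⊕ opad = 6d 0e 5c.
Inner input = (K'⊕ipad) ∥ m = 07 64 36 ∥ bf.
Inner hash: even-index sum = 61 mod 256 = 61; odd-index sum = 291 mod 256 = 35 → 3d 23.
Outer input = (K'⊕opad) ∥ inner = 6d 0e 5c ∥ 3d 23.
Outer hash (tag): even-index sum = 236 mod 256 = 236; odd-index sum = 75 mod 256 = 75 → ec 4b.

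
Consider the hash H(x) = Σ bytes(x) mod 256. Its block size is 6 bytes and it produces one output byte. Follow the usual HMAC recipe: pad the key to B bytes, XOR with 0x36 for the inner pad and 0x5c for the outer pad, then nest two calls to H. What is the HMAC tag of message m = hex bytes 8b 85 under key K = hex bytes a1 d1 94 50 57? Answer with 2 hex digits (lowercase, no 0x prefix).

f2

Key hex bytes a1 d1 94 50 57 is 5 bytes ≤ B = 6; zero-pad to 6 bytes: K' = a1 d1 94 50 57 00.
K' ⊕ ipad = 97 e7 a2 66 61 36.  K' ⊕ opad = fd 8d c8 0c 0b 5c.
Inner input = (K'⊕ipad) ∥ m = 97 e7 a2 66 61 36 ∥ 8b 85.
Inner hash: sum = 151+231+162+102+97+54+139+133 = 1069; mod 256 = 45 → 2d.
Outer input = (K'⊕opad) ∥ inner = fd 8d c8 0c 0b 5c ∥ 2d.
Outer hash (tag): sum = 253+141+200+12+11+92+45 = 754; mod 256 = 242 → f2.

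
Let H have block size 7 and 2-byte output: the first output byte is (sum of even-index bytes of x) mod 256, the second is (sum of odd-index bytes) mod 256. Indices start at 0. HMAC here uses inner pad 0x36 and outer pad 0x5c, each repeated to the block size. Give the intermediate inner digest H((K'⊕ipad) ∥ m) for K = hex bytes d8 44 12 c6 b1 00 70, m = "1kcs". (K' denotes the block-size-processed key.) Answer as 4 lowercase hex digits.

Key hex bytes d8 44 12 c6 b1 00 70 is exactly B = 7 bytes: K' = d8 44 12 c6 b1 00 70.
K' ⊕ ipad = ee 72 24 f0 87 36 46.
Inner input = ee 72 24 f0 87 36 46 ∥ 31 6b 63 73.
Inner hash: even-index sum = 701 mod 256 = 189; odd-index sum = 556 mod 256 = 44 → bd 2c.

bd2c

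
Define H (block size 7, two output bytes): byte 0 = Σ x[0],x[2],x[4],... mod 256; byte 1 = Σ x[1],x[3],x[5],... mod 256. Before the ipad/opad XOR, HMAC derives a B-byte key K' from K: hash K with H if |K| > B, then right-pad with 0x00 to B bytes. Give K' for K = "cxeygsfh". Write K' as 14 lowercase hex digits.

95cc0000000000

|K| = 8 > B = 7, so first hash the key.
H(K): even-index sum = 405 mod 256 = 149; odd-index sum = 460 mod 256 = 204 → 95 cc.
Zero-pad H(K) = 95 cc to 7 bytes: K' = 95 cc 00 00 00 00 00.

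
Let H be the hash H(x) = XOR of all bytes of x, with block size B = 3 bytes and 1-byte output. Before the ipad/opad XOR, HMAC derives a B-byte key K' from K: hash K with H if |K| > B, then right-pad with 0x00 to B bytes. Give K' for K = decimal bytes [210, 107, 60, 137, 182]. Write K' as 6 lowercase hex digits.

|K| = 5 > B = 3, so first hash the key.
H(K): XOR d2⊕6b⊕3c⊕89⊕b6 = ba.
Zero-pad H(K) = ba to 3 bytes: K' = ba 00 00.

ba0000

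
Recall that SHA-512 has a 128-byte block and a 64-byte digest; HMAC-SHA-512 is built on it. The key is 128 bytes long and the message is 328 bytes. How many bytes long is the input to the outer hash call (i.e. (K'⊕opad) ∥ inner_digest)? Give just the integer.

Key is 128 ≤ 128 bytes, zero-padded: |K'| = 128.
Outer input = (K'⊕opad) ∥ H(inner) → 128 + 64 = 192 bytes.

192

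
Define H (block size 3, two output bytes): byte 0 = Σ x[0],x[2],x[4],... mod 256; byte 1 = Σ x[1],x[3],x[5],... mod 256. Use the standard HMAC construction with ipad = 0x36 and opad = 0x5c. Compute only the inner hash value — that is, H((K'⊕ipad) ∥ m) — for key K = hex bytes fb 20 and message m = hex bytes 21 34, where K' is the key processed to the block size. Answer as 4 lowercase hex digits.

3737

Key hex bytes fb 20 is 2 bytes ≤ B = 3; zero-pad to 3 bytes: K' = fb 20 00.
K' ⊕ ipad = cd 16 36.
Inner input = cd 16 36 ∥ 21 34.
Inner hash: even-index sum = 311 mod 256 = 55; odd-index sum = 55 mod 256 = 55 → 37 37.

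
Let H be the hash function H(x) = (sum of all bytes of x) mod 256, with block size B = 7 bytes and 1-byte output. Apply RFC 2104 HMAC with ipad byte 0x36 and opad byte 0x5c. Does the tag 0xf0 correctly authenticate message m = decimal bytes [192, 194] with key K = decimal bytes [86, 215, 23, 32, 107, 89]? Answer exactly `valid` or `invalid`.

valid

Key decimal bytes [86, 215, 23, 32, 107, 89] = 56 d7 17 20 6b 59 is 6 bytes ≤ B = 7; zero-pad to 7 bytes: K' = 56 d7 17 20 6b 59 00.
K' ⊕ ipad = 60 e1 21 16 5d 6f 36; K' ⊕ opad = 0a 8b 4b 7c 37 05 5c.
Inner hash: sum = 96+225+33+22+93+111+54+192+194 = 1020; mod 256 = 252 → fc.
Outer hash (recomputed tag): sum = 10+139+75+124+55+5+92+252 = 752; mod 256 = 240 → f0.
Recomputed tag = f0; claimed = f0 → match.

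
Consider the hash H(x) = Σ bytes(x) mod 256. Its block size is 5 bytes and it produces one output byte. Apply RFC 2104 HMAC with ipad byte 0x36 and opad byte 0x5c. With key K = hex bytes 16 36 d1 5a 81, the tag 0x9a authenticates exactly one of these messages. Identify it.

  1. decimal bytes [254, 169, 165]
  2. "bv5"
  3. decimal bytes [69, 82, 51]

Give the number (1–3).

Key hex bytes 16 36 d1 5a 81 is exactly B = 5 bytes: K' = 16 36 d1 5a 81.
K' ⊕ ipad = 20 00 e7 6c b7; K' ⊕ opad = 4a 6a 8d 06 dd.
m1: inner = H(20 00 e7 6c b7 fe a9 a5) = 76; tag = H(4a 6a 8d 06 dd 76) = 9a ← matches
m2: inner = H(20 00 e7 6c b7 62 76 35) = 37; tag = H(4a 6a 8d 06 dd 37) = 5b
m3: inner = H(20 00 e7 6c b7 45 52 33) = f4; tag = H(4a 6a 8d 06 dd f4) = 18

1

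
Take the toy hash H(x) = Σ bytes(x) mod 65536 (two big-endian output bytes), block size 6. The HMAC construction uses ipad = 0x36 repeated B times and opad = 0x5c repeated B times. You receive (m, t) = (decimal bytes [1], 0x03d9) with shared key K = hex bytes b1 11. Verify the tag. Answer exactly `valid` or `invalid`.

invalid

Key hex bytes b1 11 is 2 bytes ≤ B = 6; zero-pad to 6 bytes: K' = b1 11 00 00 00 00.
K' ⊕ ipad = 87 27 36 36 36 36; K' ⊕ opad = ed 4d 5c 5c 5c 5c.
Inner hash: sum = 135+39+54+54+54+54+1 = 391 → 01 87.
Outer hash (recomputed tag): sum = 237+77+92+92+92+92+1+135 = 818 → 03 32.
Recomputed tag = 0332; claimed = 03d9 → mismatch.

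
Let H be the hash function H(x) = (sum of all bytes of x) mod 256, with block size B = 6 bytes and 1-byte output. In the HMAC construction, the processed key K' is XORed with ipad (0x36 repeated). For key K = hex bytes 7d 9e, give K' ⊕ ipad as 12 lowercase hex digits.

4ba836363636

Key hex bytes 7d 9e is 2 bytes ≤ B = 6; zero-pad to 6 bytes: K' = 7d 9e 00 00 00 00.
XOR each byte with 0x36: 7d⊕36=4b, 9e⊕36=a8, 00⊕36=36, 00⊕36=36, 00⊕36=36, 00⊕36=36.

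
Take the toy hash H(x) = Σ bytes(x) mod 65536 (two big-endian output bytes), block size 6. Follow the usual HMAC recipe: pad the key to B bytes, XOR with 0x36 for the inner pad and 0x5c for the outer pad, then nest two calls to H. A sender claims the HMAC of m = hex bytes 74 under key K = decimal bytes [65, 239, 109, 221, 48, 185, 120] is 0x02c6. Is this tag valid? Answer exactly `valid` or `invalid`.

valid

Key decimal bytes [65, 239, 109, 221, 48, 185, 120] = 41 ef 6d dd 30 b9 78 is 7 bytes > B = 6, so hash it first: H(key) = 03 db, then zero-pad to 6 bytes: K' = 03 db 00 00 00 00.
K' ⊕ ipad = 35 ed 36 36 36 36; K' ⊕ opad = 5f 87 5c 5c 5c 5c.
Inner hash: sum = 53+237+54+54+54+54+116 = 622 → 02 6e.
Outer hash (recomputed tag): sum = 95+135+92+92+92+92+2+110 = 710 → 02 c6.
Recomputed tag = 02c6; claimed = 02c6 → match.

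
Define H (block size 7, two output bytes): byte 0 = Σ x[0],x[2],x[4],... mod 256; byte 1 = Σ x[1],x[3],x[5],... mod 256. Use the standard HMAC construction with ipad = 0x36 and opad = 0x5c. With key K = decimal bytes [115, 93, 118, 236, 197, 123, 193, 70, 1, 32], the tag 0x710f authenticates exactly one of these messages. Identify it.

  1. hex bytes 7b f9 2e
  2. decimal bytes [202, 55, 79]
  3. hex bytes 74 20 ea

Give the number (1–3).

Key decimal bytes [115, 93, 118, 236, 197, 123, 193, 70, 1, 32] = 73 5d 76 ec c5 7b c1 46 01 20 is 10 bytes > B = 7, so hash it first: H(key) = 70 2a, then zero-pad to 7 bytes: K' = 70 2a 00 00 00 00 00.
K' ⊕ ipad = 46 1c 36 36 36 36 36; K' ⊕ opad = 2c 76 5c 5c 5c 5c 5c.
m1: inner = H(46 1c 36 36 36 36 36 7b f9 2e) = e1 31; tag = H(2c 76 5c 5c 5c 5c 5c e1 31) = 710f ← matches
m2: inner = H(46 1c 36 36 36 36 36 ca 37 4f) = 1f a1; tag = H(2c 76 5c 5c 5c 5c 5c 1f a1) = e14d
m3: inner = H(46 1c 36 36 36 36 36 74 20 ea) = 08 e6; tag = H(2c 76 5c 5c 5c 5c 5c 08 e6) = 2636

1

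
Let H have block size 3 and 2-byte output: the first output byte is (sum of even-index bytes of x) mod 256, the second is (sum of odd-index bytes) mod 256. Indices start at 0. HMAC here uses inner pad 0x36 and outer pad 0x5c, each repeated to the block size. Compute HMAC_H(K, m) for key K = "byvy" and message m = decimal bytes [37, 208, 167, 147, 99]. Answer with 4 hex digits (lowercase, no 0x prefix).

Key "byvy" = 62 79 76 79 is 4 bytes > B = 3, so hash it first: H(key) = d8 f2, then zero-pad to 3 bytes: K' = d8 f2 00.
K' ⊕ ipad = ee c4 36.  K' ⊕ opad = 84 ae 5c.
Inner input = (K'⊕ipad) ∥ m = ee c4 36 ∥ 25 d0 a7 93 63.
Inner hash: even-index sum = 647 mod 256 = 135; odd-index sum = 499 mod 256 = 243 → 87 f3.
Outer input = (K'⊕opad) ∥ inner = 84 ae 5c ∥ 87 f3.
Outer hash (tag): even-index sum = 467 mod 256 = 211; odd-index sum = 309 mod 256 = 53 → d3 35.

d335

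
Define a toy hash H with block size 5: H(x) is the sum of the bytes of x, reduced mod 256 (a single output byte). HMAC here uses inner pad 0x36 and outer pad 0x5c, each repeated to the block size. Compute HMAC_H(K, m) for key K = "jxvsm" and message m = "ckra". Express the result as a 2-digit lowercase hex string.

0f

Key "jxvsm" = 6a 78 76 73 6d is exactly B = 5 bytes: K' = 6a 78 76 73 6d.
K' ⊕ ipad = 5c 4e 40 45 5b.  K' ⊕ opad = 36 24 2a 2f 31.
Inner input = (K'⊕ipad) ∥ m = 5c 4e 40 45 5b ∥ 63 6b 72 61.
Inner hash: sum = 92+78+64+69+91+99+107+114+97 = 811; mod 256 = 43 → 2b.
Outer input = (K'⊕opad) ∥ inner = 36 24 2a 2f 31 ∥ 2b.
Outer hash (tag): sum = 54+36+42+47+49+43 = 271; mod 256 = 15 → 0f.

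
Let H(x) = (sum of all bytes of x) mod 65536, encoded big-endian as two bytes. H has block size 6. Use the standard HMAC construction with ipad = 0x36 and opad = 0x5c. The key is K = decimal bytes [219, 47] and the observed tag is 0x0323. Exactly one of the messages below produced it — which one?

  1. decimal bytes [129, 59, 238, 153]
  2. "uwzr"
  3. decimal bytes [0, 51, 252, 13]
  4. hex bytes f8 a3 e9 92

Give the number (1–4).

Key decimal bytes [219, 47] = db 2f is 2 bytes ≤ B = 6; zero-pad to 6 bytes: K' = db 2f 00 00 00 00.
K' ⊕ ipad = ed 19 36 36 36 36; K' ⊕ opad = 87 73 5c 5c 5c 5c.
m1: inner = H(ed 19 36 36 36 36 81 3b ee 99) = 04 21; tag = H(87 73 5c 5c 5c 5c 04 21) = 028f
m2: inner = H(ed 19 36 36 36 36 75 77 7a 72) = 03 b6; tag = H(87 73 5c 5c 5c 5c 03 b6) = 0323 ← matches
m3: inner = H(ed 19 36 36 36 36 00 33 fc 0d) = 03 1a; tag = H(87 73 5c 5c 5c 5c 03 1a) = 0287
m4: inner = H(ed 19 36 36 36 36 f8 a3 e9 92) = 04 f4; tag = H(87 73 5c 5c 5c 5c 04 f4) = 0362

2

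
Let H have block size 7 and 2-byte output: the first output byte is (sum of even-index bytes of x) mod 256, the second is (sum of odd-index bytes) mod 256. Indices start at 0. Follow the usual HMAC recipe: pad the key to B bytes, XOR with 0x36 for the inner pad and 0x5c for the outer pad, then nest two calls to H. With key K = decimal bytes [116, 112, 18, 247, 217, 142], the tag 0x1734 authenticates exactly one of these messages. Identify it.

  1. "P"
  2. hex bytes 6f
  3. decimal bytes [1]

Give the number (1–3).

Key decimal bytes [116, 112, 18, 247, 217, 142] = 74 70 12 f7 d9 8e is 6 bytes ≤ B = 7; zero-pad to 7 bytes: K' = 74 70 12 f7 d9 8e 00.
K' ⊕ ipad = 42 46 24 c1 ef b8 36; K' ⊕ opad = 28 2c 4e ab 85 d2 5c.
m1: inner = H(42 46 24 c1 ef b8 36 50) = 8b 0f; tag = H(28 2c 4e ab 85 d2 5c 8b 0f) = 6634
m2: inner = H(42 46 24 c1 ef b8 36 6f) = 8b 2e; tag = H(28 2c 4e ab 85 d2 5c 8b 2e) = 8534
m3: inner = H(42 46 24 c1 ef b8 36 01) = 8b c0; tag = H(28 2c 4e ab 85 d2 5c 8b c0) = 1734 ← matches

3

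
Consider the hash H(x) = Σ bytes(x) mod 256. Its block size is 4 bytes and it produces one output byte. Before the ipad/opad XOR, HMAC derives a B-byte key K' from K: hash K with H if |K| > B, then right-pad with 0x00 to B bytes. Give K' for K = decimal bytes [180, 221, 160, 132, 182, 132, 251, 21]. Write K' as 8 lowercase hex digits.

|K| = 8 > B = 4, so first hash the key.
H(K): sum = 180+221+160+132+182+132+251+21 = 1279; mod 256 = 255 → ff.
Zero-pad H(K) = ff to 4 bytes: K' = ff 00 00 00.

ff000000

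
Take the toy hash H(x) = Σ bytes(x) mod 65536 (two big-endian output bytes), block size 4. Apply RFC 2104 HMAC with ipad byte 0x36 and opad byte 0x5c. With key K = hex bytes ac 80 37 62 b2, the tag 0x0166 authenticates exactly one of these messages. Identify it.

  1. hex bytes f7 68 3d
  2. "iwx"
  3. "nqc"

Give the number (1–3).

3

Key hex bytes ac 80 37 62 b2 is 5 bytes > B = 4, so hash it first: H(key) = 02 77, then zero-pad to 4 bytes: K' = 02 77 00 00.
K' ⊕ ipad = 34 41 36 36; K' ⊕ opad = 5e 2b 5c 5c.
m1: inner = H(34 41 36 36 f7 68 3d) = 02 7d; tag = H(5e 2b 5c 5c 02 7d) = 01c0
m2: inner = H(34 41 36 36 69 77 78) = 02 39; tag = H(5e 2b 5c 5c 02 39) = 017c
m3: inner = H(34 41 36 36 6e 71 63) = 02 23; tag = H(5e 2b 5c 5c 02 23) = 0166 ← matches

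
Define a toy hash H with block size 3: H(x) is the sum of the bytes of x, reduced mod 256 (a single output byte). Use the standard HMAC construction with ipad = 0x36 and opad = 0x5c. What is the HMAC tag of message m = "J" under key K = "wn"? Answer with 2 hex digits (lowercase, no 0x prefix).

d2

Key "wn" = 77 6e is 2 bytes ≤ B = 3; zero-pad to 3 bytes: K' = 77 6e 00.
K' ⊕ ipad = 41 58 36.  K' ⊕ opad = 2b 32 5c.
Inner input = (K'⊕ipad) ∥ m = 41 58 36 ∥ 4a.
Inner hash: sum = 65+88+54+74 = 281; mod 256 = 25 → 19.
Outer input = (K'⊕opad) ∥ inner = 2b 32 5c ∥ 19.
Outer hash (tag): sum = 43+50+92+25 = 210 → d2.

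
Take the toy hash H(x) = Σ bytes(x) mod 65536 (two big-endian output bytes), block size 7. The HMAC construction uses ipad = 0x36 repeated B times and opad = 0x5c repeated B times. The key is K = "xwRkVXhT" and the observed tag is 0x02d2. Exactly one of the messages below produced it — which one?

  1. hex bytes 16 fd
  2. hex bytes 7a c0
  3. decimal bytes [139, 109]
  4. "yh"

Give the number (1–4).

3

Key "xwRkVXhT" = 78 77 52 6b 56 58 68 54 is 8 bytes > B = 7, so hash it first: H(key) = 03 16, then zero-pad to 7 bytes: K' = 03 16 00 00 00 00 00.
K' ⊕ ipad = 35 20 36 36 36 36 36; K' ⊕ opad = 5f 4a 5c 5c 5c 5c 5c.
m1: inner = H(35 20 36 36 36 36 36 16 fd) = 02 76; tag = H(5f 4a 5c 5c 5c 5c 5c 02 76) = 02ed
m2: inner = H(35 20 36 36 36 36 36 7a c0) = 02 9d; tag = H(5f 4a 5c 5c 5c 5c 5c 02 9d) = 0314
m3: inner = H(35 20 36 36 36 36 36 8b 6d) = 02 5b; tag = H(5f 4a 5c 5c 5c 5c 5c 02 5b) = 02d2 ← matches
m4: inner = H(35 20 36 36 36 36 36 79 68) = 02 44; tag = H(5f 4a 5c 5c 5c 5c 5c 02 44) = 02bb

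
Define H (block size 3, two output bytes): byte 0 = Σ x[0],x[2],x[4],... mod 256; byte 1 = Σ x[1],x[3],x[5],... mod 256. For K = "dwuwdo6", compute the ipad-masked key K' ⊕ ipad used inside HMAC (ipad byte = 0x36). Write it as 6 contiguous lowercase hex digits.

Key "dwuwdo6" = 64 77 75 77 64 6f 36 is 7 bytes > B = 3, so hash it first: H(key) = 73 5d, then zero-pad to 3 bytes: K' = 73 5d 00.
XOR each byte with 0x36: 73⊕36=45, 5d⊕36=6b, 00⊕36=36.

456b36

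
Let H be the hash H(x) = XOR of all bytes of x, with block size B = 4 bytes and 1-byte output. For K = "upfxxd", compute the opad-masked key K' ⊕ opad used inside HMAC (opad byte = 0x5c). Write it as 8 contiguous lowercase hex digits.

Key "upfxxd" = 75 70 66 78 78 64 is 6 bytes > B = 4, so hash it first: H(key) = 07, then zero-pad to 4 bytes: K' = 07 00 00 00.
XOR each byte with 0x5c: 07⊕5c=5b, 00⊕5c=5c, 00⊕5c=5c, 00⊕5c=5c.

5b5c5c5c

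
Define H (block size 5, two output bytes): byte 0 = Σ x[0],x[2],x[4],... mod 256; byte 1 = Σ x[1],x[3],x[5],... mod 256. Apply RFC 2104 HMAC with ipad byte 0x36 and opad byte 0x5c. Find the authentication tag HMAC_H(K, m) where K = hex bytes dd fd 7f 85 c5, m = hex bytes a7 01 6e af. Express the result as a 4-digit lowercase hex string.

Key hex bytes dd fd 7f 85 c5 is exactly B = 5 bytes: K' = dd fd 7f 85 c5.
K' ⊕ ipad = eb cb 49 b3 f3.  K' ⊕ opad = 81 a1 23 d9 99.
Inner input = (K'⊕ipad) ∥ m = eb cb 49 b3 f3 ∥ a7 01 6e af.
Inner hash: even-index sum = 727 mod 256 = 215; odd-index sum = 659 mod 256 = 147 → d7 93.
Outer input = (K'⊕opad) ∥ inner = 81 a1 23 d9 99 ∥ d7 93.
Outer hash (tag): even-index sum = 464 mod 256 = 208; odd-index sum = 593 mod 256 = 81 → d0 51.

d051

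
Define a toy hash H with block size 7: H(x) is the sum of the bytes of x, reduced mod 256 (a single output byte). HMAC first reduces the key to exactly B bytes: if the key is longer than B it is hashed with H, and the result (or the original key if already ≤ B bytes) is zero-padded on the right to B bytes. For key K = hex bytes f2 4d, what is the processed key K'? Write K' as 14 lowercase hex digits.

f24d0000000000

Key hex bytes f2 4d is 2 bytes ≤ B = 7; zero-pad to 7 bytes: K' = f2 4d 00 00 00 00 00.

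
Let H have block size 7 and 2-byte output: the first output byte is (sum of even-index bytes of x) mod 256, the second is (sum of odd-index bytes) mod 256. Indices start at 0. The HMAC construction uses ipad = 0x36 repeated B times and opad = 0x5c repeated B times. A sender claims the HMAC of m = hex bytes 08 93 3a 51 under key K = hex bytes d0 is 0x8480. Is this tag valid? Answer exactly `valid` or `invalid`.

valid

Key hex bytes d0 is 1 byte ≤ B = 7; zero-pad to 7 bytes: K' = d0 00 00 00 00 00 00.
K' ⊕ ipad = e6 36 36 36 36 36 36; K' ⊕ opad = 8c 5c 5c 5c 5c 5c 5c.
Inner hash: even-index sum = 620 mod 256 = 108; odd-index sum = 228 mod 256 = 228 → 6c e4.
Outer hash (recomputed tag): even-index sum = 644 mod 256 = 132; odd-index sum = 384 mod 256 = 128 → 84 80.
Recomputed tag = 8480; claimed = 8480 → match.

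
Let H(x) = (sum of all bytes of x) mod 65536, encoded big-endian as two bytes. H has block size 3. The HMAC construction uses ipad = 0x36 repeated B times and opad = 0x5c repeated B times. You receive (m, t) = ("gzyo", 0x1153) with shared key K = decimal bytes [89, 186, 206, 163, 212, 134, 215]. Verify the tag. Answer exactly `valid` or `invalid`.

invalid

Key decimal bytes [89, 186, 206, 163, 212, 134, 215] = 59 ba ce a3 d4 86 d7 is 7 bytes > B = 3, so hash it first: H(key) = 04 b5, then zero-pad to 3 bytes: K' = 04 b5 00.
K' ⊕ ipad = 32 83 36; K' ⊕ opad = 58 e9 5c.
Inner hash: sum = 50+131+54+103+122+121+111 = 692 → 02 b4.
Outer hash (recomputed tag): sum = 88+233+92+2+180 = 595 → 02 53.
Recomputed tag = 0253; claimed = 1153 → mismatch.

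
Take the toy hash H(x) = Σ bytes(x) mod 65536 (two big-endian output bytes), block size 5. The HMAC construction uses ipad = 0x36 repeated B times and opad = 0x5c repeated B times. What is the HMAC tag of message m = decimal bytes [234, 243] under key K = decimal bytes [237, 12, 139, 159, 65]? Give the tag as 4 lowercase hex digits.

Key decimal bytes [237, 12, 139, 159, 65] = ed 0c 8b 9f 41 is exactly B = 5 bytes: K' = ed 0c 8b 9f 41.
K' ⊕ ipad = db 3a bd a9 77.  K' ⊕ opad = b1 50 d7 c3 1d.
Inner input = (K'⊕ipad) ∥ m = db 3a bd a9 77 ∥ ea f3.
Inner hash: sum = 219+58+189+169+119+234+243 = 1231 → 04 cf.
Outer input = (K'⊕opad) ∥ inner = b1 50 d7 c3 1d ∥ 04 cf.
Outer hash (tag): sum = 177+80+215+195+29+4+207 = 907 → 03 8b.

038b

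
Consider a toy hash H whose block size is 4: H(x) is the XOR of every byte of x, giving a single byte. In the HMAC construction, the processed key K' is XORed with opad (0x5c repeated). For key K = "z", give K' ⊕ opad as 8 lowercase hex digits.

265c5c5c

Key "z" = 7a is 1 byte ≤ B = 4; zero-pad to 4 bytes: K' = 7a 00 00 00.
XOR each byte with 0x5c: 7a⊕5c=26, 00⊕5c=5c, 00⊕5c=5c, 00⊕5c=5c.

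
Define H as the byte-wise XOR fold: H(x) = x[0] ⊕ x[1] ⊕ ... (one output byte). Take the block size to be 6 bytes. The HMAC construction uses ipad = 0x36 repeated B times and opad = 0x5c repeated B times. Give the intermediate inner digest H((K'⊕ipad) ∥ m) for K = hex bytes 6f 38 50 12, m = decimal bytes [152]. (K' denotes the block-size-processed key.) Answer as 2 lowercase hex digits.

8d

Key hex bytes 6f 38 50 12 is 4 bytes ≤ B = 6; zero-pad to 6 bytes: K' = 6f 38 50 12 00 00.
K' ⊕ ipad = 59 0e 66 24 36 36.
Inner input = 59 0e 66 24 36 36 ∥ 98.
Inner hash: XOR 59⊕0e⊕66⊕24⊕36⊕36⊕98 = 8d.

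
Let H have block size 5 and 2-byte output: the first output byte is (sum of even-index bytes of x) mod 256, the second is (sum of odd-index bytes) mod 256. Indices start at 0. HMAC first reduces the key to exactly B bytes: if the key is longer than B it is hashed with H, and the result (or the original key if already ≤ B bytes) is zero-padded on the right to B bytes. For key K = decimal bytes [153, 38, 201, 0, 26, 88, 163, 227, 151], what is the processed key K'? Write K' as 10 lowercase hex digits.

b661000000

|K| = 9 > B = 5, so first hash the key.
H(K): even-index sum = 694 mod 256 = 182; odd-index sum = 353 mod 256 = 97 → b6 61.
Zero-pad H(K) = b6 61 to 5 bytes: K' = b6 61 00 00 00.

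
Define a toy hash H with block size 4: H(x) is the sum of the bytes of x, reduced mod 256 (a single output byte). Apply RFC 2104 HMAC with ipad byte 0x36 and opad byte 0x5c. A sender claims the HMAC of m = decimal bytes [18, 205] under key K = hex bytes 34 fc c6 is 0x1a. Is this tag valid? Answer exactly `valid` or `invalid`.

invalid

Key hex bytes 34 fc c6 is 3 bytes ≤ B = 4; zero-pad to 4 bytes: K' = 34 fc c6 00.
K' ⊕ ipad = 02 ca f0 36; K' ⊕ opad = 68 a0 9a 5c.
Inner hash: sum = 2+202+240+54+18+205 = 721; mod 256 = 209 → d1.
Outer hash (recomputed tag): sum = 104+160+154+92+209 = 719; mod 256 = 207 → cf.
Recomputed tag = cf; claimed = 1a → mismatch.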